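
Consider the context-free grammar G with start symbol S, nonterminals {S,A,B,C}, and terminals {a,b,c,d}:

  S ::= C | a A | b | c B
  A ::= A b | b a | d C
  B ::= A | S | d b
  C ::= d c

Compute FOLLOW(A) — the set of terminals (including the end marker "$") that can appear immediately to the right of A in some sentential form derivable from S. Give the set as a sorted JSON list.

Compute FIRST by fixpoint:
round 1:
  A via A→b a: +{b}
  A via A→d C: +{d}
  B via B→A: +{b,d}
  C via C→d c: +{d}
  S via S→C: +{d}
  S via S→a A: +{a}
  S via S→b: +{b}
  S via S→c B: +{c}
  FIRST(S)={a,b,c,d}  FIRST(A)={b,d}  FIRST(B)={b,d}  FIRST(C)={d}
round 2:
  B via B→S: +{a,c}
  FIRST(S)={a,b,c,d}  FIRST(A)={b,d}  FIRST(B)={a,b,c,d}  FIRST(C)={d}
round 3: done
  FIRST(S)={a,b,c,d}  FIRST(A)={b,d}  FIRST(B)={a,b,c,d}  FIRST(C)={d}

Compute FOLLOW by fixpoint:
FOLLOW(S) := {$}
round 1:
  A→A b: FOLLOW(A) ⊇ FIRST(b) = {b}; new: +{b}
  A→d C: FOLLOW(C) ⊇ FOLLOW(A) ⊇ {b}; new: +{b}
  S→C: FOLLOW(C) ⊇ FOLLOW(S) ⊇ {$}; new: +{$}
  S→a A: FOLLOW(A) ⊇ FOLLOW(S) ⊇ {$}; new: +{$}
  S→c B: FOLLOW(B) ⊇ FOLLOW(S) ⊇ {$}; new: +{$}
  FOLLOW[S]={$}  FOLLOW[A]={$,b}  FOLLOW[B]={$}  FOLLOW[C]={$,b}
round 2: (stable)
  FOLLOW[S]={$}  FOLLOW[A]={$,b}  FOLLOW[B]={$}  FOLLOW[C]={$,b}

FOLLOW(A) = ["$", "b"]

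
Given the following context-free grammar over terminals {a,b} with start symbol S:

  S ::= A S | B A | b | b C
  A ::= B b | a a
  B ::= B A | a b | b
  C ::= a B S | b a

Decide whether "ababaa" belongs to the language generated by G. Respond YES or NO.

Convert to CNF:
  S -> A S | B A | T0 C | b
  A -> B T0 | T1 T1
  B -> B A | T1 T0 | b
  C -> T0 T1 | T1 X2
  T0 -> b
  T1 -> a
  X2 -> B S

CYK fill:
  T[0,0] 'a' = {T1}  orig:{}
  T[1,1] 'b' = {B,S,T0}  orig:{B,S}
  T[2,2] 'a' = {T1}  orig:{}
  T[3,3] 'b' = {B,S,T0}  orig:{B,S}
  T[4,4] 'a' = {T1}  orig:{}
  T[5,5] 'a' = {T1}  orig:{}
  T[0,1] 'ab' = {B}
  T[1,2] 'ba' = {C}
  T[2,3] 'ab' = {B}
  T[3,4] 'ba' = {C}
  T[4,5] 'aa' = {A}
  T[0,2] 'aba' = ∅
  T[1,3] 'bab' = ∅
  T[2,4] 'aba' = ∅
  T[3,5] 'baa' = {B,S}
  T[0,3] 'abab' = ∅
  T[1,4] 'baba' = ∅
  T[2,5] 'abaa' = {B,S}
  T[0,4] 'ababa' = ∅
  T[1,5] 'babaa' = {X2}  orig:{}
  T[0,5] 'ababaa' = {C,X2}  orig:{C}

S ∉ T[0,5] ⇒ NO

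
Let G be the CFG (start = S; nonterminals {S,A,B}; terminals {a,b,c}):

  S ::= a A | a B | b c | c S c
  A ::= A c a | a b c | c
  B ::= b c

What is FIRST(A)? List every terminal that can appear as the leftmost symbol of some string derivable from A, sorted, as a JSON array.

Compute FIRST by fixpoint:
[1]
  A via A→a b c: +{a}
  A via A→c: +{c}
  B via B→b c: +{b}
  S via S→a A: +{a}
  S via S→b c: +{b}
  S via S→c S c: +{c}
  S: {a,b,c}  A: {a,c}  B: {b}
[2] (no change)
  S: {a,b,c}  A: {a,c}  B: {b}

FIRST(A) = ["a", "c"]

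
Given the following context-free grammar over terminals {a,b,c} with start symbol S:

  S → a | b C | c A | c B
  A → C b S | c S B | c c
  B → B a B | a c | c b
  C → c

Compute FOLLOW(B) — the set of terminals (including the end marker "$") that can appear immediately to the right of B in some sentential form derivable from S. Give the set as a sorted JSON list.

FIRST iteration:
pass 1:
  A via A→c S B: +{c}
  B via B→a c: +{a}
  B via B→c b: +{c}
  C via C→c: +{c}
  S via S→a: +{a}
  S via S→b C: +{b}
  S via S→c A: +{c}
  FIRST[S]={a,b,c}  FIRST[A]={c}  FIRST[B]={a,c}  FIRST[C]={c}
pass 2: (stable)
  FIRST[S]={a,b,c}  FIRST[A]={c}  FIRST[B]={a,c}  FIRST[C]={c}

FOLLOW sets:
initialize: $ ∈ FOLLOW(S)
round 1:
  A→C b S: FOLLOW(C) ⊇ FIRST(b) = {b}; new: +{b}
  A→c S B: FOLLOW(S) ⊇ FIRST(B) = {a,c}; new: +{a,c}
  B→B a B: FOLLOW(B) ⊇ FIRST(a) = {a}; new: +{a}
  S→b C: FOLLOW(C) ⊇ FOLLOW(S) ⊇ {$,a,c}; new: +{$,a,c}
  S→c A: FOLLOW(A) ⊇ FOLLOW(S) ⊇ {$,a,c}; new: +{$,a,c}
  S→c B: FOLLOW(B) ⊇ FOLLOW(S) ⊇ {$,a,c}; new: +{$,c}
  FOLLOW(S)={$,a,c}  FOLLOW(A)={$,a,c}  FOLLOW(B)={$,a,c}  FOLLOW(C)={$,a,b,c}
round 2: done
  FOLLOW(S)={$,a,c}  FOLLOW(A)={$,a,c}  FOLLOW(B)={$,a,c}  FOLLOW(C)={$,a,b,c}

FOLLOW(B) = ["$", "a", "c"]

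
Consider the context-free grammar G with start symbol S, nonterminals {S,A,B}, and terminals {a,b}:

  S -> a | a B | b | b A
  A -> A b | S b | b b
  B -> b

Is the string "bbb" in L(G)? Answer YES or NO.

Convert to CNF:
  S -> T0 A | T1 B | a | b
  A -> A T0 | S T0 | T0 T0
  B -> b
  T0 -> b
  T1 -> a

CYK fill:
  cell(0,0) b: {B,S,T0}  orig:{B,S}
  cell(1,1) b: {B,S,T0}  orig:{B,S}
  cell(2,2) b: {B,S,T0}  orig:{B,S}
  cell(0,1) bb: {A}
  cell(1,2) bb: {A}
  cell(0,2) bbb: {A,S}

S ∈ T[0,2] ⇒ YES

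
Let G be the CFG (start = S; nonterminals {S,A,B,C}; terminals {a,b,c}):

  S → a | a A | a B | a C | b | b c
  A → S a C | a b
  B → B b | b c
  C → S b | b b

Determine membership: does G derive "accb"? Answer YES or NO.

CNF form of G:
  S -> T0 A | T0 B | T0 C | T1 T2 | a | b
  A -> S X3 | T0 T1
  B -> B T1 | T1 T2
  C -> S T1 | T1 T1
  T0 -> a
  T1 -> b
  T2 -> c
  X3 -> T0 C

CYK fill:
  cell(0,0) a: {S,T0}  orig:{S}
  cell(1,1) c: {T2}  orig:{}
  cell(2,2) c: {T2}  orig:{}
  cell(3,3) b: {S,T1}  orig:{S}
  cell(0,1) ac: ∅
  cell(1,2) cc: ∅
  cell(2,3) cb: ∅
  cell(0,2) acc: ∅
  cell(1,3) ccb: ∅
  cell(0,3) accb: ∅

S ∉ T[0,3] ⇒ NO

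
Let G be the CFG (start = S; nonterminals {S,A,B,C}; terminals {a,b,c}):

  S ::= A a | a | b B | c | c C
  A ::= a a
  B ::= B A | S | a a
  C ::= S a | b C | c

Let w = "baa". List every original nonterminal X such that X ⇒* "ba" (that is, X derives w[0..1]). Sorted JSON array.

CNF form of G:
  S -> A T0 | T1 B | T2 C | a | c
  A -> T0 T0
  B -> A T0 | B A | T0 T0 | T1 B | T2 C | a | c
  C -> S T0 | T1 C | c
  T0 -> a
  T1 -> b
  T2 -> c

CYK table (by increasing span) — only the sub-triangle for w[0..1]:
  cell(0,0) b: {T1}  orig:{}
  cell(1,1) a: {B,S,T0}  orig:{B,S}
  cell(0,1) ba: {B,S}

Original NTs in T[0,1] deriving "ba": ["B", "S"]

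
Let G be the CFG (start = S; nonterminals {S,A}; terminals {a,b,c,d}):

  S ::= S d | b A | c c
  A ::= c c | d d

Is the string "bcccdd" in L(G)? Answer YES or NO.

Convert to CNF:
  S -> S T1 | T0 T0 | T2 A
  A -> T0 T0 | T1 T1
  T0 -> c
  T1 -> d
  T2 -> b

CYK fill:
  cell(0,0) b: {T2}  orig:{}
  cell(1,1) c: {T0}  orig:{}
  cell(2,2) c: {T0}  orig:{}
  cell(3,3) c: {T0}  orig:{}
  cell(4,4) d: {T1}  orig:{}
  cell(5,5) d: {T1}  orig:{}
  cell(0,1) bc: ∅
  cell(1,2) cc: {A,S}
  cell(2,3) cc: {A,S}
  cell(3,4) cd: ∅
  cell(4,5) dd: {A}
  cell(0,2) bcc: {S}
  cell(1,3) ccc: ∅
  cell(2,4) ccd: {S}
  cell(3,5) cdd: ∅
  cell(0,3) bccc: ∅
  cell(1,4) cccd: ∅
  cell(2,5) ccdd: {S}
  cell(0,4) bcccd: ∅
  cell(1,5) cccdd: ∅
  cell(0,5) bcccdd: ∅

S ∉ T[0,5] ⇒ NO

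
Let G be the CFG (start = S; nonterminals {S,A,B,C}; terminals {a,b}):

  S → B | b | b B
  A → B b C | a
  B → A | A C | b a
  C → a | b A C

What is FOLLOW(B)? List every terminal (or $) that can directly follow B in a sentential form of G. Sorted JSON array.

FIRST sets, iterate to fixpoint:
round 1:
  A via A→a: +{a}
  B via B→A: +{a}
  B via B→b a: +{b}
  C via C→a: +{a}
  C via C→b A C: +{b}
  S via S→B: +{a,b}
  FIRST[S]={a,b}  FIRST[A]={a}  FIRST[B]={a,b}  FIRST[C]={a,b}
round 2:
  A via A→B b C: +{b}
  FIRST[S]={a,b}  FIRST[A]={a,b}  FIRST[B]={a,b}  FIRST[C]={a,b}
round 3: done
  FIRST[S]={a,b}  FIRST[A]={a,b}  FIRST[B]={a,b}  FIRST[C]={a,b}

Compute FOLLOW by fixpoint:
FOLLOW(S) := {$}
round 1:
  A→B b C: FOLLOW(B) ⊇ FIRST(b) = {b}; new: +{b}
  B→A: FOLLOW(A) ⊇ FOLLOW(B) ⊇ {b}; new: +{b}
  B→A C: FOLLOW(A) ⊇ FIRST(C) = {a,b}; new: +{a}
  B→A C: FOLLOW(C) ⊇ FOLLOW(B) ⊇ {b}; new: +{b}
  S→B: FOLLOW(B) ⊇ FOLLOW(S) ⊇ {$}; new: +{$}
  S: {$}  A: {a,b}  B: {$,b}  C: {b}
round 2:
  A→B b C: FOLLOW(C) ⊇ FOLLOW(A) ⊇ {a,b}; new: +{a}
  B→A: FOLLOW(A) ⊇ FOLLOW(B) ⊇ {$,b}; new: +{$}
  B→A C: FOLLOW(C) ⊇ FOLLOW(B) ⊇ {$,b}; new: +{$}
  S: {$}  A: {$,a,b}  B: {$,b}  C: {$,a,b}
round 3: done
  S: {$}  A: {$,a,b}  B: {$,b}  C: {$,a,b}

FOLLOW(B) = ["$", "b"]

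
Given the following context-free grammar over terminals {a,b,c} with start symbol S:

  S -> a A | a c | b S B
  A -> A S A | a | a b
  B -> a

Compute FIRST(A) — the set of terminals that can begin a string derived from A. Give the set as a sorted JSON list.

FIRST sets, iterate to fixpoint:
pass 1:
  A via A→a: +{a}
  B via B→a: +{a}
  S via S→a A: +{a}
  S via S→b S B: +{b}
  S: {a,b}  A: {a}  B: {a}
pass 2: (stable)
  S: {a,b}  A: {a}  B: {a}

FIRST(A) = ["a"]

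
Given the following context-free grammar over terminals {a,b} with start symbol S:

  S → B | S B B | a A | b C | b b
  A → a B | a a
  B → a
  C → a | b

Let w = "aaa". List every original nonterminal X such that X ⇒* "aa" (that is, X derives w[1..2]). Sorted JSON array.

CNF form of G:
  S -> S X2 | T0 A | T1 C | T1 T1 | a
  A -> T0 B | T0 T0
  B -> a
  C -> a | b
  T0 -> a
  T1 -> b
  X2 -> B B

CYK table (by increasing span) (cells [i..j] with 1 ≤ i ≤ j ≤ 2 only):
  T[1,1] 'a' = {B,C,S,T0}  orig:{B,C,S}
  T[2,2] 'a' = {B,C,S,T0}  orig:{B,C,S}
  T[1,2] 'aa' = {A,X2}  orig:{A}

Original NTs in T[1,2] deriving "aa": ["A"]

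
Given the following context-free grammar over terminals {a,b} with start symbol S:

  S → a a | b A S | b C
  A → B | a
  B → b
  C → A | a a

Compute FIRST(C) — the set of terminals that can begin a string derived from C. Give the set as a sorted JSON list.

Compute FIRST by fixpoint:
[1]
  A via A→a: +{a}
  B via B→b: +{b}
  C via C→A: +{a}
  S via S→a a: +{a}
  S via S→b A S: +{b}
  FIRST[S]={a,b}  FIRST[A]={a}  FIRST[B]={b}  FIRST[C]={a}
[2]
  A via A→B: +{b}
  C via C→A: +{b}
  FIRST[S]={a,b}  FIRST[A]={a,b}  FIRST[B]={b}  FIRST[C]={a,b}
[3] done
  FIRST[S]={a,b}  FIRST[A]={a,b}  FIRST[B]={b}  FIRST[C]={a,b}

FIRST(C) = ["a", "b"]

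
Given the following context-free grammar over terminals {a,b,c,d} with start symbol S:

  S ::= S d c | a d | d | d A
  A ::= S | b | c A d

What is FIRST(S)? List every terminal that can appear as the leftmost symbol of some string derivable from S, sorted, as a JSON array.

FIRST sets, iterate to fixpoint:
round 1:
  A via A→b: +{b}
  A via A→c A d: +{c}
  S via S→a d: +{a}
  S via S→d: +{d}
  FIRST[S]={a,d}  FIRST[A]={b,c}
round 2:
  A via A→S: +{a,d}
  FIRST[S]={a,d}  FIRST[A]={a,b,c,d}
round 3: (stable)
  FIRST[S]={a,d}  FIRST[A]={a,b,c,d}

FIRST(S) = ["a", "d"]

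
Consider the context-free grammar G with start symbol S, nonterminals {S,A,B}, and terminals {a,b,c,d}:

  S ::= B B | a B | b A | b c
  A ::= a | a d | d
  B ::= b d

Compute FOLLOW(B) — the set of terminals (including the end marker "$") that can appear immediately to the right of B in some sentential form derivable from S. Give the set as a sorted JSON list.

FIRST sets, iterate to fixpoint:
[1]
  A via A→a: +{a}
  A via A→d: +{d}
  B via B→b d: +{b}
  S via S→B B: +{b}
  S via S→a B: +{a}
  FIRST[S]={a,b}  FIRST[A]={a,d}  FIRST[B]={b}
[2] (no change)
  FIRST[S]={a,b}  FIRST[A]={a,d}  FIRST[B]={b}

FOLLOW iteration:
initialize: $ ∈ FOLLOW(S)
[1]
  S→B B: FOLLOW(B) ⊇ FIRST(B) = {b}; new: +{b}
  S→B B: FOLLOW(B) ⊇ FOLLOW(S) ⊇ {$}; new: +{$}
  S→b A: FOLLOW(A) ⊇ FOLLOW(S) ⊇ {$}; new: +{$}
  FOLLOW[S]={$}  FOLLOW[A]={$}  FOLLOW[B]={$,b}
[2] (no change)
  FOLLOW[S]={$}  FOLLOW[A]={$}  FOLLOW[B]={$,b}

FOLLOW(B) = ["$", "b"]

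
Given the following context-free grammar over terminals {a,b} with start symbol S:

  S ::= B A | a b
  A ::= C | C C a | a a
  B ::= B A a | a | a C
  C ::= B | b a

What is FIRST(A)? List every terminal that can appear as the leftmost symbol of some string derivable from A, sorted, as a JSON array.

FIRST iteration:
pass 1:
  A via A→a a: +{a}
  B via B→a: +{a}
  C via C→B: +{a}
  C via C→b a: +{b}
  S via S→B A: +{a}
  FIRST(S)={a}  FIRST(A)={a}  FIRST(B)={a}  FIRST(C)={a,b}
pass 2:
  A via A→C: +{b}
  FIRST(S)={a}  FIRST(A)={a,b}  FIRST(B)={a}  FIRST(C)={a,b}
pass 3: (no change)
  FIRST(S)={a}  FIRST(A)={a,b}  FIRST(B)={a}  FIRST(C)={a,b}

FIRST(A) = ["a", "b"]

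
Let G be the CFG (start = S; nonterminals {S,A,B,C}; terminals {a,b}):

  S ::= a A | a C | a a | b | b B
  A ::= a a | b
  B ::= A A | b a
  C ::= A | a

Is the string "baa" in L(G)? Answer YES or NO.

CNF form of G:
  S -> T0 A | T0 C | T0 T0 | T1 B | b
  A -> T0 T0 | b
  B -> A A | T1 T0
  C -> T0 T0 | a | b
  T0 -> a
  T1 -> b

Fill CYK table bottom-up:
  [0..0]={A,C,S,T1}  "b"  orig:{A,C,S}
  [1..1]={C,T0}  "a"  orig:{C}
  [2..2]={C,T0}  "a"  orig:{C}
  [0..1]={B}  "ba"
  [1..2]={A,C,S}  "aa"
  [0..2]={B}  "baa"

S ∉ T[0,2] ⇒ NO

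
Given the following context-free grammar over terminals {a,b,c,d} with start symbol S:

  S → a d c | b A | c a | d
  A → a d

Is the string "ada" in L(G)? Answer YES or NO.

CNF form of G:
  S -> T0 X4 | T2 T0 | T3 A | d
  A -> T0 T1
  T0 -> a
  T1 -> d
  T2 -> c
  T3 -> b
  X4 -> T1 T2

Fill CYK table bottom-up:
  T[0,0] 'a' = {T0}  orig:{}
  T[1,1] 'd' = {S,T1}  orig:{S}
  T[2,2] 'a' = {T0}  orig:{}
  T[0,1] 'ad' = {A}
  T[1,2] 'da' = ∅
  T[0,2] 'ada' = ∅

S ∉ T[0,2] ⇒ NO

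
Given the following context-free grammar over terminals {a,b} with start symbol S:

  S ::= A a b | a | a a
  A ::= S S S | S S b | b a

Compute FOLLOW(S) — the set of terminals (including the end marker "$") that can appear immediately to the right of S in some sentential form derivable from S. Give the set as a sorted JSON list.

FIRST iteration:
iter 1:
  A via A→b a: +{b}
  S via S→A a b: +{b}
  S via S→a: +{a}
  S: {a,b}  A: {b}
iter 2:
  A via A→S S S: +{a}
  S: {a,b}  A: {a,b}
iter 3: (stable)
  S: {a,b}  A: {a,b}

Compute FOLLOW by fixpoint:
initialize: $ ∈ FOLLOW(S)
pass 1:
  A→S S S: FOLLOW(S) ⊇ FIRST(S) = {a,b}; new: +{a,b}
  S→A a b: FOLLOW(A) ⊇ FIRST(a) = {a}; new: +{a}
  FOLLOW[S]={$,a,b}  FOLLOW[A]={a}
pass 2: (no change)
  FOLLOW[S]={$,a,b}  FOLLOW[A]={a}

FOLLOW(S) = ["$", "a", "b"]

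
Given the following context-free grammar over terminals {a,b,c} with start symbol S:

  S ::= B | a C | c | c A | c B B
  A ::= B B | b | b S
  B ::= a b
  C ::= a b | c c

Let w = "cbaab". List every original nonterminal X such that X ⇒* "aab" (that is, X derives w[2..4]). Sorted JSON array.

Convert to CNF:
  S -> T1 C | T1 T0 | T2 A | T2 X3 | c
  A -> B B | T0 S | b
  B -> T1 T0
  C -> T1 T0 | T2 T2
  T0 -> b
  T1 -> a
  T2 -> c
  X3 -> B B

CYK fill (cells [i..j] with 2 ≤ i ≤ j ≤ 4 only):
  T[2,2] 'a' = {T1}  orig:{}
  T[3,3] 'a' = {T1}  orig:{}
  T[4,4] 'b' = {A,T0}  orig:{A}
  T[2,3] 'aa' = ∅
  T[3,4] 'ab' = {B,C,S}
  T[2,4] 'aab' = {S}

Original NTs in T[2,4] deriving "aab": ["S"]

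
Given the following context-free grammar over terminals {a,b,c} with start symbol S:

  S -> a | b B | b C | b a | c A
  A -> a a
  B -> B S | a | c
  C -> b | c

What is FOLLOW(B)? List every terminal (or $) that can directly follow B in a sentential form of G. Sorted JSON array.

FIRST iteration:
round 1:
  A via A→a a: +{a}
  B via B→a: +{a}
  B via B→c: +{c}
  C via C→b: +{b}
  C via C→c: +{c}
  S via S→a: +{a}
  S via S→b B: +{b}
  S via S→c A: +{c}
  FIRST(S)={a,b,c}  FIRST(A)={a}  FIRST(B)={a,c}  FIRST(C)={b,c}
round 2: (stable)
  FIRST(S)={a,b,c}  FIRST(A)={a}  FIRST(B)={a,c}  FIRST(C)={b,c}

FOLLOW iteration:
seed FOLLOW(S) with $
[1]
  B→B S: FOLLOW(B) ⊇ FIRST(S) = {a,b,c}; new: +{a,b,c}
  B→B S: FOLLOW(S) ⊇ FOLLOW(B) ⊇ {a,b,c}; new: +{a,b,c}
  S→b B: FOLLOW(B) ⊇ FOLLOW(S) ⊇ {$,a,b,c}; new: +{$}
  S→b C: FOLLOW(C) ⊇ FOLLOW(S) ⊇ {$,a,b,c}; new: +{$,a,b,c}
  S→c A: FOLLOW(A) ⊇ FOLLOW(S) ⊇ {$,a,b,c}; new: +{$,a,b,c}
  S: {$,a,b,c}  A: {$,a,b,c}  B: {$,a,b,c}  C: {$,a,b,c}
[2] (stable)
  S: {$,a,b,c}  A: {$,a,b,c}  B: {$,a,b,c}  C: {$,a,b,c}

FOLLOW(B) = ["$", "a", "b", "c"]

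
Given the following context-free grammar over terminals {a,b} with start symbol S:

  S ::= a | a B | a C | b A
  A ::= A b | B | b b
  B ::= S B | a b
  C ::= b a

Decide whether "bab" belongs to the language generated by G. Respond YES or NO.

Convert to CNF:
  S -> T0 A | T1 B | T1 C | a
  A -> A T0 | S B | T0 T0 | T1 T0
  B -> S B | T1 T0
  C -> T0 T1
  T0 -> b
  T1 -> a

Fill CYK table bottom-up:
  [0..0]={T0}  "b"  orig:{}
  [1..1]={S,T1}  "a"  orig:{S}
  [2..2]={T0}  "b"  orig:{}
  [0..1]={C}  "ba"
  [1..2]={A,B}  "ab"
  [0..2]={S}  "bab"

S ∈ T[0,2] ⇒ YES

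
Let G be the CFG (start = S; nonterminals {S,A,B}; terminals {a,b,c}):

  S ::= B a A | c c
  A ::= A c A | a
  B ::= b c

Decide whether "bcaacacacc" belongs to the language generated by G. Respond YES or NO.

CNF form of G:
  S -> B X4 | T0 T0
  A -> A X3 | a
  B -> T1 T0
  T0 -> c
  T1 -> b
  T2 -> a
  X3 -> T0 A
  X4 -> T2 A

CYK fill:
  [0..0]={T1}  "b"  orig:{}
  [1..1]={T0}  "c"  orig:{}
  [2..2]={A,T2}  "a"  orig:{A}
  [3..3]={A,T2}  "a"  orig:{A}
  [4..4]={T0}  "c"  orig:{}
  [5..5]={A,T2}  "a"  orig:{A}
  [6..6]={T0}  "c"  orig:{}
  [7..7]={A,T2}  "a"  orig:{A}
  [8..8]={T0}  "c"  orig:{}
  [9..9]={T0}  "c"  orig:{}
  [0..1]={B}  "bc"
  [1..2]={X3}  "ca"  orig:{}
  [2..3]={X4}  "aa"  orig:{}
  [3..4]=∅  "ac"
  [4..5]={X3}  "ca"  orig:{}
  [5..6]=∅  "ac"
  [6..7]={X3}  "ca"  orig:{}
  [7..8]=∅  "ac"
  [8..9]={S}  "cc"
  [0..2]=∅  "bca"
  [1..3]=∅  "caa"
  [2..4]=∅  "aac"
  [3..5]={A}  "aca"
  [4..6]=∅  "cac"
  [5..7]={A}  "aca"
  [6..8]=∅  "cac"
  [7..9]=∅  "acc"
  [0..3]={S}  "bcaa"
  [1..4]=∅  "caac"
  [2..5]={X4}  "aaca"  orig:{}
  [3..6]=∅  "acac"
  [4..7]={X3}  "caca"  orig:{}
  [5..8]=∅  "acac"
  [6..9]=∅  "cacc"
  [0..4]=∅  "bcaac"
  [1..5]=∅  "caaca"
  [2..6]=∅  "aacac"
  [3..7]={A}  "acaca"
  [4..8]=∅  "cacac"
  [5..9]=∅  "acacc"
  [0..5]={S}  "bcaaca"
  [1..6]=∅  "caacac"
  [2..7]={X4}  "aacaca"  orig:{}
  [3..8]=∅  "acacac"
  [4..9]=∅  "cacacc"
  [0..6]=∅  "bcaacac"
  [1..7]=∅  "caacaca"
  [2..8]=∅  "aacacac"
  [3..9]=∅  "acacacc"
  [0..7]={S}  "bcaacaca"
  [1..8]=∅  "caacacac"
  [2..9]=∅  "aacacacc"
  [0..8]=∅  "bcaacacac"
  [1..9]=∅  "caacacacc"
  [0..9]=∅  "bcaacacacc"

S ∉ T[0,9] ⇒ NO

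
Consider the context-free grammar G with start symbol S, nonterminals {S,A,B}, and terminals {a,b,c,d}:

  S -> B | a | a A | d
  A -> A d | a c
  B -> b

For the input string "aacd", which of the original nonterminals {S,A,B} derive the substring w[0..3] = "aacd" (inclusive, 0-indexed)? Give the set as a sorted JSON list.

Convert to CNF:
  S -> T1 A | a | b | d
  A -> A T0 | T1 T2
  B -> b
  T0 -> d
  T1 -> a
  T2 -> c

CYK fill — only the sub-triangle for w[0..3]:
  cell(0,0) a: {S,T1}  orig:{S}
  cell(1,1) a: {S,T1}  orig:{S}
  cell(2,2) c: {T2}  orig:{}
  cell(3,3) d: {S,T0}  orig:{S}
  cell(0,1) aa: ∅
  cell(1,2) ac: {A}
  cell(2,3) cd: ∅
  cell(0,2) aac: {S}
  cell(1,3) acd: {A}
  cell(0,3) aacd: {S}

Original NTs in T[0,3] deriving "aacd": ["S"]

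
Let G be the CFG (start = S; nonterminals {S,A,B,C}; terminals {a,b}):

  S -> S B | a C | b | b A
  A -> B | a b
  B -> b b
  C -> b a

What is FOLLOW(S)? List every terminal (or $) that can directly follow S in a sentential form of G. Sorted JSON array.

Compute FIRST by fixpoint:
pass 1:
  A via A→a b: +{a}
  B via B→b b: +{b}
  C via C→b a: +{b}
  S via S→a C: +{a}
  S via S→b: +{b}
  S: {a,b}  A: {a}  B: {b}  C: {b}
pass 2:
  A via A→B: +{b}
  S: {a,b}  A: {a,b}  B: {b}  C: {b}
pass 3: done
  S: {a,b}  A: {a,b}  B: {b}  C: {b}

Compute FOLLOW by fixpoint:
FOLLOW(S) := {$}
round 1:
  S→S B: FOLLOW(S) ⊇ FIRST(B) = {b}; new: +{b}
  S→S B: FOLLOW(B) ⊇ FOLLOW(S) ⊇ {$,b}; new: +{$,b}
  S→a C: FOLLOW(C) ⊇ FOLLOW(S) ⊇ {$,b}; new: +{$,b}
  S→b A: FOLLOW(A) ⊇ FOLLOW(S) ⊇ {$,b}; new: +{$,b}
  S: {$,b}  A: {$,b}  B: {$,b}  C: {$,b}
round 2: done
  S: {$,b}  A: {$,b}  B: {$,b}  C: {$,b}

FOLLOW(S) = ["$", "b"]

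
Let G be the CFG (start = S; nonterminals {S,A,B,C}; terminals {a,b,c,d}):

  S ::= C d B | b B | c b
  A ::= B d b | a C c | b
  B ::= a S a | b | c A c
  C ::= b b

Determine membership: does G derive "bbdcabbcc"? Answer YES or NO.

CNF form of G:
  S -> C X8 | T1 B | T3 T1
  A -> B X4 | T2 X5 | b
  B -> T2 X6 | T3 X7 | b
  C -> T1 T1
  T0 -> d
  T1 -> b
  T2 -> a
  T3 -> c
  X4 -> T0 T1
  X5 -> C T3
  X6 -> S T2
  X7 -> A T3
  X8 -> T0 B

CYK fill:
  T[0,0] 'b' = {A,B,T1}  orig:{A,B}
  T[1,1] 'b' = {A,B,T1}  orig:{A,B}
  T[2,2] 'd' = {T0}  orig:{}
  T[3,3] 'c' = {T3}  orig:{}
  T[4,4] 'a' = {T2}  orig:{}
  T[5,5] 'b' = {A,B,T1}  orig:{A,B}
  T[6,6] 'b' = {A,B,T1}  orig:{A,B}
  T[7,7] 'c' = {T3}  orig:{}
  T[8,8] 'c' = {T3}  orig:{}
  T[0,1] 'bb' = {C,S}
  T[1,2] 'bd' = ∅
  T[2,3] 'dc' = ∅
  T[3,4] 'ca' = ∅
  T[4,5] 'ab' = ∅
  T[5,6] 'bb' = {C,S}
  T[6,7] 'bc' = {X7}  orig:{}
  T[7,8] 'cc' = ∅
  T[0,2] 'bbd' = ∅
  T[1,3] 'bdc' = ∅
  T[2,4] 'dca' = ∅
  T[3,5] 'cab' = ∅
  T[4,6] 'abb' = ∅
  T[5,7] 'bbc' = {X5}  orig:{}
  T[6,8] 'bcc' = ∅
  T[0,3] 'bbdc' = ∅
  T[1,4] 'bdca' = ∅
  T[2,5] 'dcab' = ∅
  T[3,6] 'cabb' = ∅
  T[4,7] 'abbc' = {A}
  T[5,8] 'bbcc' = ∅
  T[0,4] 'bbdca' = ∅
  T[1,5] 'bdcab' = ∅
  T[2,6] 'dcabb' = ∅
  T[3,7] 'cabbc' = ∅
  T[4,8] 'abbcc' = {X7}  orig:{}
  T[0,5] 'bbdcab' = ∅
  T[1,6] 'bdcabb' = ∅
  T[2,7] 'dcabbc' = ∅
  T[3,8] 'cabbcc' = {B}
  T[0,6] 'bbdcabb' = ∅
  T[1,7] 'bdcabbc' = ∅
  T[2,8] 'dcabbcc' = {X8}  orig:{}
  T[0,7] 'bbdcabbc' = ∅
  T[1,8] 'bdcabbcc' = ∅
  T[0,8] 'bbdcabbcc' = {S}

S ∈ T[0,8] ⇒ YES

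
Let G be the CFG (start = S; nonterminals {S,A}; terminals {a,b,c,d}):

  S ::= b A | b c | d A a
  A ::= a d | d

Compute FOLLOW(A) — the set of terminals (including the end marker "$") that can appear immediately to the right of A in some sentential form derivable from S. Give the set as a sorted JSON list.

FIRST iteration:
pass 1:
  A via A→a d: +{a}
  A via A→d: +{d}
  S via S→b A: +{b}
  S via S→d A a: +{d}
  S: {b,d}  A: {a,d}
pass 2: (stable)
  S: {b,d}  A: {a,d}

FOLLOW sets:
FOLLOW(S) := {$}
[1]
  S→b A: FOLLOW(A) ⊇ FOLLOW(S) ⊇ {$}; new: +{$}
  S→d A a: FOLLOW(A) ⊇ FIRST(a) = {a}; new: +{a}
  S: {$}  A: {$,a}
[2] — fixpoint
  S: {$}  A: {$,a}

FOLLOW(A) = ["$", "a"]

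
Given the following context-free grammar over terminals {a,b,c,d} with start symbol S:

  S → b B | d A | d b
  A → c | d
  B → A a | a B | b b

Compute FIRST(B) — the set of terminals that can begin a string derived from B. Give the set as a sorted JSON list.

Compute FIRST by fixpoint:
pass 1:
  A via A→c: +{c}
  A via A→d: +{d}
  B via B→A a: +{c,d}
  B via B→a B: +{a}
  B via B→b b: +{b}
  S via S→b B: +{b}
  S via S→d A: +{d}
  FIRST[S]={b,d}  FIRST[A]={c,d}  FIRST[B]={a,b,c,d}
pass 2: — fixpoint
  FIRST[S]={b,d}  FIRST[A]={c,d}  FIRST[B]={a,b,c,d}

FIRST(B) = ["a", "b", "c", "d"]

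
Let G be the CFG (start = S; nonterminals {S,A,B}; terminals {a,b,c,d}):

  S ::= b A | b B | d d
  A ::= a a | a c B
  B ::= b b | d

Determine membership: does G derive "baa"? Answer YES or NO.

Convert to CNF:
  S -> T2 A | T2 B | T3 T3
  A -> T0 T0 | T0 X4
  B -> T2 T2 | d
  T0 -> a
  T1 -> c
  T2 -> b
  T3 -> d
  X4 -> T1 B

CYK fill:
  [0..0]={T2}  "b"  orig:{}
  [1..1]={T0}  "a"  orig:{}
  [2..2]={T0}  "a"  orig:{}
  [0..1]=∅  "ba"
  [1..2]={A}  "aa"
  [0..2]={S}  "baa"

S ∈ T[0,2] ⇒ YES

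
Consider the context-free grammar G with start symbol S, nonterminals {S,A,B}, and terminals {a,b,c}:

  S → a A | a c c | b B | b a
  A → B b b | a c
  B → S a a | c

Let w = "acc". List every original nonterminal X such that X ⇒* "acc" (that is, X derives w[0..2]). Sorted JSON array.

CNF form of G:
  S -> T0 B | T0 T1 | T1 A | T1 X5
  A -> B X3 | T1 T2
  B -> S X4 | c
  T0 -> b
  T1 -> a
  T2 -> c
  X3 -> T0 T0
  X4 -> T1 T1
  X5 -> T2 T2

CYK fill (cells [i..j] with 0 ≤ i ≤ j ≤ 2 only):
  cell(0,0) a: {T1}  orig:{}
  cell(1,1) c: {B,T2}  orig:{B}
  cell(2,2) c: {B,T2}  orig:{B}
  cell(0,1) ac: {A}
  cell(1,2) cc: {X5}  orig:{}
  cell(0,2) acc: {S}

Original NTs in T[0,2] deriving "acc": ["S"]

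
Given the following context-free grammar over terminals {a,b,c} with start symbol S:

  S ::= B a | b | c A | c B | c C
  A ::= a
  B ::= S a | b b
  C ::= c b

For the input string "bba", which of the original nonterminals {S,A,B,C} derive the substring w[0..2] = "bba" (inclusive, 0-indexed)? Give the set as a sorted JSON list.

Convert to CNF:
  S -> B T0 | T2 A | T2 B | T2 C | b
  A -> a
  B -> S T0 | T1 T1
  C -> T2 T1
  T0 -> a
  T1 -> b
  T2 -> c

CYK fill, restricted to cells inside w[0..2]:
  T[0,0] 'b' = {S,T1}  orig:{S}
  T[1,1] 'b' = {S,T1}  orig:{S}
  T[2,2] 'a' = {A,T0}  orig:{A}
  T[0,1] 'bb' = {B}
  T[1,2] 'ba' = {B}
  T[0,2] 'bba' = {S}

Original NTs in T[0,2] deriving "bba": ["S"]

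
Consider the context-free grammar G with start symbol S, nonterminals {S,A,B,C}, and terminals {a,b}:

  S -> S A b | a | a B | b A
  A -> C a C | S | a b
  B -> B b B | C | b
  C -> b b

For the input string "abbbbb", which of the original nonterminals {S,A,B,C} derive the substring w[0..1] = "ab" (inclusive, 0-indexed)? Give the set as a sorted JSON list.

CNF form of G:
  S -> S X5 | T0 B | T1 A | a
  A -> C X2 | S X3 | T0 B | T0 T1 | T1 A | a
  B -> B X4 | T1 T1 | b
  C -> T1 T1
  T0 -> a
  T1 -> b
  X2 -> T0 C
  X3 -> A T1
  X4 -> T1 B
  X5 -> A T1

Fill CYK table bottom-up, restricted to cells inside w[0..1]:
  [0..0]={A,S,T0}  "a"  orig:{A,S}
  [1..1]={B,T1}  "b"  orig:{B}
  [0..1]={A,S,X3,X5}  "ab"  orig:{A,S}

Original NTs in T[0,1] deriving "ab": ["A", "S"]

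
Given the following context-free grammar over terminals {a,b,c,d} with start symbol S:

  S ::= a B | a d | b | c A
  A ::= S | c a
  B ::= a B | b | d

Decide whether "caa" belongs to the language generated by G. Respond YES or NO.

Convert to CNF:
  S -> T0 B | T0 T1 | T2 A | b
  A -> T0 B | T0 T1 | T2 A | T2 T0 | b
  B -> T0 B | b | d
  T0 -> a
  T1 -> d
  T2 -> c

CYK fill:
  cell(0,0) c: {T2}  orig:{}
  cell(1,1) a: {T0}  orig:{}
  cell(2,2) a: {T0}  orig:{}
  cell(0,1) ca: {A}
  cell(1,2) aa: ∅
  cell(0,2) caa: ∅

S ∉ T[0,2] ⇒ NO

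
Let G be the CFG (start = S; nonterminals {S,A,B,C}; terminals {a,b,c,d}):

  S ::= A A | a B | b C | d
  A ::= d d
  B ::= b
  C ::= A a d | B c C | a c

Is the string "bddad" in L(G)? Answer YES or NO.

CNF form of G:
  S -> A A | T1 B | T3 C | d
  A -> T0 T0
  B -> b
  C -> A X4 | B X5 | T1 T2
  T0 -> d
  T1 -> a
  T2 -> c
  T3 -> b
  X4 -> T1 T0
  X5 -> T2 C

CYK fill:
  T[0,0] 'b' = {B,T3}  orig:{B}
  T[1,1] 'd' = {S,T0}  orig:{S}
  T[2,2] 'd' = {S,T0}  orig:{S}
  T[3,3] 'a' = {T1}  orig:{}
  T[4,4] 'd' = {S,T0}  orig:{S}
  T[0,1] 'bd' = ∅
  T[1,2] 'dd' = {A}
  T[2,3] 'da' = ∅
  T[3,4] 'ad' = {X4}  orig:{}
  T[0,2] 'bdd' = ∅
  T[1,3] 'dda' = ∅
  T[2,4] 'dad' = ∅
  T[0,3] 'bdda' = ∅
  T[1,4] 'ddad' = {C}
  T[0,4] 'bddad' = {S}

S ∈ T[0,4] ⇒ YES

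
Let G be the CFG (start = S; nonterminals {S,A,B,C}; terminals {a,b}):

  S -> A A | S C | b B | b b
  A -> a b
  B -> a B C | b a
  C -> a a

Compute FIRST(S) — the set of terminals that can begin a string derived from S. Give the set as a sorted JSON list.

FIRST iteration:
round 1:
  A via A→a b: +{a}
  B via B→a B C: +{a}
  B via B→b a: +{b}
  C via C→a a: +{a}
  S via S→A A: +{a}
  S via S→b B: +{b}
  FIRST(S)={a,b}  FIRST(A)={a}  FIRST(B)={a,b}  FIRST(C)={a}
round 2: (no change)
  FIRST(S)={a,b}  FIRST(A)={a}  FIRST(B)={a,b}  FIRST(C)={a}

FIRST(S) = ["a", "b"]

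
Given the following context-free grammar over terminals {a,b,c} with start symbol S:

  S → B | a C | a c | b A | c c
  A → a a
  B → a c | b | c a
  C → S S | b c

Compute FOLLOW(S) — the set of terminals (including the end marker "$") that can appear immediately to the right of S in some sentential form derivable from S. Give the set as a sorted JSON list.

FIRST sets, iterate to fixpoint:
iter 1:
  A via A→a a: +{a}
  B via B→a c: +{a}
  B via B→b: +{b}
  B via B→c a: +{c}
  C via C→b c: +{b}
  S via S→B: +{a,b,c}
  FIRST(S)={a,b,c}  FIRST(A)={a}  FIRST(B)={a,b,c}  FIRST(C)={b}
iter 2:
  C via C→S S: +{a,c}
  FIRST(S)={a,b,c}  FIRST(A)={a}  FIRST(B)={a,b,c}  FIRST(C)={a,b,c}
iter 3: — fixpoint
  FIRST(S)={a,b,c}  FIRST(A)={a}  FIRST(B)={a,b,c}  FIRST(C)={a,b,c}

FOLLOW iteration:
FOLLOW(S) := {$}
pass 1:
  C→S S: FOLLOW(S) ⊇ FIRST(S) = {a,b,c}; new: +{a,b,c}
  S→B: FOLLOW(B) ⊇ FOLLOW(S) ⊇ {$,a,b,c}; new: +{$,a,b,c}
  S→a C: FOLLOW(C) ⊇ FOLLOW(S) ⊇ {$,a,b,c}; new: +{$,a,b,c}
  S→b A: FOLLOW(A) ⊇ FOLLOW(S) ⊇ {$,a,b,c}; new: +{$,a,b,c}
  FOLLOW[S]={$,a,b,c}  FOLLOW[A]={$,a,b,c}  FOLLOW[B]={$,a,b,c}  FOLLOW[C]={$,a,b,c}
pass 2: — fixpoint
  FOLLOW[S]={$,a,b,c}  FOLLOW[A]={$,a,b,c}  FOLLOW[B]={$,a,b,c}  FOLLOW[C]={$,a,b,c}

FOLLOW(S) = ["$", "a", "b", "c"]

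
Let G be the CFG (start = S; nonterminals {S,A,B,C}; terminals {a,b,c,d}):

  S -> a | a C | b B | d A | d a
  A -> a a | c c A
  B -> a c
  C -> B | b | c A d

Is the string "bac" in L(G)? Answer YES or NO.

CNF form of G:
  S -> T0 C | T2 A | T2 T0 | T3 B | a
  A -> T0 T0 | T1 X4
  B -> T0 T1
  C -> T0 T1 | T1 X5 | b
  T0 -> a
  T1 -> c
  T2 -> d
  T3 -> b
  X4 -> T1 A
  X5 -> A T2

CYK fill:
  cell(0,0) b: {C,T3}  orig:{C}
  cell(1,1) a: {S,T0}  orig:{S}
  cell(2,2) c: {T1}  orig:{}
  cell(0,1) ba: ∅
  cell(1,2) ac: {B,C}
  cell(0,2) bac: {S}

S ∈ T[0,2] ⇒ YES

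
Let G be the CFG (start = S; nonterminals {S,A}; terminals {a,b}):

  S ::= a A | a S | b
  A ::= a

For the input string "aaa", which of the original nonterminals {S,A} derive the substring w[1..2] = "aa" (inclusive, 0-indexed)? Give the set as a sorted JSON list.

Convert to CNF:
  S -> T0 A | T0 S | b
  A -> a
  T0 -> a

CYK fill (cells [i..j] with 1 ≤ i ≤ j ≤ 2 only):
  cell(1,1) a: {A,T0}  orig:{A}
  cell(2,2) a: {A,T0}  orig:{A}
  cell(1,2) aa: {S}

Original NTs in T[1,2] deriving "aa": ["S"]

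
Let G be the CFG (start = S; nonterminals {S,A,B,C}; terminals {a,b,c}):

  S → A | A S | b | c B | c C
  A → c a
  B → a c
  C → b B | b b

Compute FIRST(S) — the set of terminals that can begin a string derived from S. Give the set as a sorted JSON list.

Compute FIRST by fixpoint:
iter 1:
  A via A→c a: +{c}
  B via B→a c: +{a}
  C via C→b B: +{b}
  S via S→A: +{c}
  S via S→b: +{b}
  S: {b,c}  A: {c}  B: {a}  C: {b}
iter 2: done
  S: {b,c}  A: {c}  B: {a}  C: {b}

FIRST(S) = ["b", "c"]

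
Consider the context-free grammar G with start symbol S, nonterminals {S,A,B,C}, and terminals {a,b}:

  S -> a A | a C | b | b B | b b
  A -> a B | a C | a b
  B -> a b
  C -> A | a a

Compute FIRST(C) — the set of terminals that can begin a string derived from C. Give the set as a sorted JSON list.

FIRST iteration:
[1]
  A via A→a B: +{a}
  B via B→a b: +{a}
  C via C→A: +{a}
  S via S→a A: +{a}
  S via S→b: +{b}
  S: {a,b}  A: {a}  B: {a}  C: {a}
[2] (no change)
  S: {a,b}  A: {a}  B: {a}  C: {a}

FIRST(C) = ["a"]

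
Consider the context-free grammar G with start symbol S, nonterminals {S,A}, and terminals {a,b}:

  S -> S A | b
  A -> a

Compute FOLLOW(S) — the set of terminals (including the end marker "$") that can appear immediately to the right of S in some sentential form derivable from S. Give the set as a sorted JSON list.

FIRST sets, iterate to fixpoint:
round 1:
  A via A→a: +{a}
  S via S→b: +{b}
  S: {b}  A: {a}
round 2: (stable)
  S: {b}  A: {a}

FOLLOW sets:
seed FOLLOW(S) with $
round 1:
  S→S A: FOLLOW(S) ⊇ FIRST(A) = {a}; new: +{a}
  S→S A: FOLLOW(A) ⊇ FOLLOW(S) ⊇ {$,a}; new: +{$,a}
  FOLLOW[S]={$,a}  FOLLOW[A]={$,a}
round 2: (no change)
  FOLLOW[S]={$,a}  FOLLOW[A]={$,a}

FOLLOW(S) = ["$", "a"]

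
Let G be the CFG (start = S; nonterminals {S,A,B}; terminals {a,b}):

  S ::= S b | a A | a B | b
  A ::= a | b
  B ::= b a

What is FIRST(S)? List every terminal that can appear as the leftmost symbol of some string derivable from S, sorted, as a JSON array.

Compute FIRST by fixpoint:
pass 1:
  A via A→a: +{a}
  A via A→b: +{b}
  B via B→b a: +{b}
  S via S→a A: +{a}
  S via S→b: +{b}
  FIRST(S)={a,b}  FIRST(A)={a,b}  FIRST(B)={b}
pass 2: (stable)
  FIRST(S)={a,b}  FIRST(A)={a,b}  FIRST(B)={b}

FIRST(S) = ["a", "b"]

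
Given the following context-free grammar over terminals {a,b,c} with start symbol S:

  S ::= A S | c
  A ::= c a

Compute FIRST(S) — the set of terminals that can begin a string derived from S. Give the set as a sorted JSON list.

FIRST sets, iterate to fixpoint:
[1]
  A via A→c a: +{c}
  S via S→A S: +{c}
  S: {c}  A: {c}
[2] — fixpoint
  S: {c}  A: {c}

FIRST(S) = ["c"]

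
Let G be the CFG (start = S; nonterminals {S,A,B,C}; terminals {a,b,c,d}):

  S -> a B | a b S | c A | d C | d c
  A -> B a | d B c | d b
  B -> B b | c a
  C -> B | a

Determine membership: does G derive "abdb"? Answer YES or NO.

Convert to CNF:
  S -> T0 B | T0 X5 | T1 C | T1 T2 | T2 A
  A -> B T0 | T1 T3 | T1 X4
  B -> B T3 | T2 T0
  C -> B T3 | T2 T0 | a
  T0 -> a
  T1 -> d
  T2 -> c
  T3 -> b
  X4 -> B T2
  X5 -> T3 S

CYK table (by increasing span):
  cell(0,0) a: {C,T0}  orig:{C}
  cell(1,1) b: {T3}  orig:{}
  cell(2,2) d: {T1}  orig:{}
  cell(3,3) b: {T3}  orig:{}
  cell(0,1) ab: ∅
  cell(1,2) bd: ∅
  cell(2,3) db: {A}
  cell(0,2) abd: ∅
  cell(1,3) bdb: ∅
  cell(0,3) abdb: ∅

S ∉ T[0,3] ⇒ NO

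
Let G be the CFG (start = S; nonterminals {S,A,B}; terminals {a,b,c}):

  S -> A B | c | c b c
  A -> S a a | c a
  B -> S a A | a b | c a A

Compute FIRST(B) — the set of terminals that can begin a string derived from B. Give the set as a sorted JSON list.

FIRST sets, iterate to fixpoint:
[1]
  A via A→c a: +{c}
  B via B→a b: +{a}
  B via B→c a A: +{c}
  S via S→A B: +{c}
  FIRST(S)={c}  FIRST(A)={c}  FIRST(B)={a,c}
[2] — fixpoint
  FIRST(S)={c}  FIRST(A)={c}  FIRST(B)={a,c}

FIRST(B) = ["a", "c"]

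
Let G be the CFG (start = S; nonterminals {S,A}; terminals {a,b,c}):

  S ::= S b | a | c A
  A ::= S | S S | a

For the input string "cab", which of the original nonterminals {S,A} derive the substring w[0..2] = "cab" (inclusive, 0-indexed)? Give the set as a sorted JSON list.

Convert to CNF:
  S -> S T0 | T1 A | a
  A -> S S | S T0 | T1 A | a
  T0 -> b
  T1 -> c

Fill CYK table bottom-up, restricted to cells inside w[0..2]:
  [0..0]={T1}  "c"  orig:{}
  [1..1]={A,S}  "a"
  [2..2]={T0}  "b"  orig:{}
  [0..1]={A,S}  "ca"
  [1..2]={A,S}  "ab"
  [0..2]={A,S}  "cab"

Original NTs in T[0,2] deriving "cab": ["A", "S"]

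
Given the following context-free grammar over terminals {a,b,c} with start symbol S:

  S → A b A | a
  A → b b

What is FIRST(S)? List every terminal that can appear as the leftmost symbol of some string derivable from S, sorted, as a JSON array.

FIRST sets, iterate to fixpoint:
iter 1:
  A via A→b b: +{b}
  S via S→A b A: +{b}
  S via S→a: +{a}
  FIRST[S]={a,b}  FIRST[A]={b}
iter 2: (stable)
  FIRST[S]={a,b}  FIRST[A]={b}

FIRST(S) = ["a", "b"]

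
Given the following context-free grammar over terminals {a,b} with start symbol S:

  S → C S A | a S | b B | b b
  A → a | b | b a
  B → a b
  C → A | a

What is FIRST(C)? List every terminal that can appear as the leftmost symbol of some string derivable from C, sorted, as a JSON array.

Compute FIRST by fixpoint:
pass 1:
  A via A→a: +{a}
  A via A→b: +{b}
  B via B→a b: +{a}
  C via C→A: +{a,b}
  S via S→C S A: +{a,b}
  FIRST[S]={a,b}  FIRST[A]={a,b}  FIRST[B]={a}  FIRST[C]={a,b}
pass 2: (stable)
  FIRST[S]={a,b}  FIRST[A]={a,b}  FIRST[B]={a}  FIRST[C]={a,b}

FIRST(C) = ["a", "b"]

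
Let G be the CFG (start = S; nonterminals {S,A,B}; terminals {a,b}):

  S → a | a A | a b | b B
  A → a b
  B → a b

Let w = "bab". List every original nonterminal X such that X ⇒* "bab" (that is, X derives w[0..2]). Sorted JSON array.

CNF form of G:
  S -> T0 A | T0 T1 | T1 B | a
  A -> T0 T1
  B -> T0 T1
  T0 -> a
  T1 -> b

CYK table (by increasing span), restricted to cells inside w[0..2]:
  T[0,0] 'b' = {T1}  orig:{}
  T[1,1] 'a' = {S,T0}  orig:{S}
  T[2,2] 'b' = {T1}  orig:{}
  T[0,1] 'ba' = ∅
  T[1,2] 'ab' = {A,B,S}
  T[0,2] 'bab' = {S}

Original NTs in T[0,2] deriving "bab": ["S"]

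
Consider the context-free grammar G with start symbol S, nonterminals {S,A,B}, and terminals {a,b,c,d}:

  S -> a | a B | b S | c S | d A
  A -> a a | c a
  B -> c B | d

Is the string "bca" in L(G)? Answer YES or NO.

CNF form of G:
  S -> T0 B | T1 S | T2 S | T3 A | a
  A -> T0 T0 | T1 T0
  B -> T1 B | d
  T0 -> a
  T1 -> c
  T2 -> b
  T3 -> d

Fill CYK table bottom-up:
  cell(0,0) b: {T2}  orig:{}
  cell(1,1) c: {T1}  orig:{}
  cell(2,2) a: {S,T0}  orig:{S}
  cell(0,1) bc: ∅
  cell(1,2) ca: {A,S}
  cell(0,2) bca: {S}

S ∈ T[0,2] ⇒ YES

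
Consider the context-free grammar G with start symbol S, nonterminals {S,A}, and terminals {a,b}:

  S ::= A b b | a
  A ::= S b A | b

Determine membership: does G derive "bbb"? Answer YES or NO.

CNF form of G:
  S -> A X2 | a
  A -> S X1 | b
  T0 -> b
  X1 -> T0 A
  X2 -> T0 T0

CYK fill:
  [0..0]={A,T0}  "b"  orig:{A}
  [1..1]={A,T0}  "b"  orig:{A}
  [2..2]={A,T0}  "b"  orig:{A}
  [0..1]={X1,X2}  "bb"  orig:{}
  [1..2]={X1,X2}  "bb"  orig:{}
  [0..2]={S}  "bbb"

S ∈ T[0,2] ⇒ YES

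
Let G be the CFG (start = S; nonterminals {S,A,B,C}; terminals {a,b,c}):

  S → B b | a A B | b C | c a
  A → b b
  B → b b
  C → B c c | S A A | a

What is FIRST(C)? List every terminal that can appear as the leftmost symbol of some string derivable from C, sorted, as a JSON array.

Compute FIRST by fixpoint:
iter 1:
  A via A→b b: +{b}
  B via B→b b: +{b}
  C via C→B c c: +{b}
  C via C→a: +{a}
  S via S→B b: +{b}
  S via S→a A B: +{a}
  S via S→c a: +{c}
  FIRST(S)={a,b,c}  FIRST(A)={b}  FIRST(B)={b}  FIRST(C)={a,b}
iter 2:
  C via C→S A A: +{c}
  FIRST(S)={a,b,c}  FIRST(A)={b}  FIRST(B)={b}  FIRST(C)={a,b,c}
iter 3: (no change)
  FIRST(S)={a,b,c}  FIRST(A)={b}  FIRST(B)={b}  FIRST(C)={a,b,c}

FIRST(C) = ["a", "b", "c"]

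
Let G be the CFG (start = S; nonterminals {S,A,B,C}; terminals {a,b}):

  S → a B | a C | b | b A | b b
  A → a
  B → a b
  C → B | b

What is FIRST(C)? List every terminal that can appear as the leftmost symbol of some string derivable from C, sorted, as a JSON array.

FIRST iteration:
round 1:
  A via A→a: +{a}
  B via B→a b: +{a}
  C via C→B: +{a}
  C via C→b: +{b}
  S via S→a B: +{a}
  S via S→b: +{b}
  FIRST[S]={a,b}  FIRST[A]={a}  FIRST[B]={a}  FIRST[C]={a,b}
round 2: (stable)
  FIRST[S]={a,b}  FIRST[A]={a}  FIRST[B]={a}  FIRST[C]={a,b}

FIRST(C) = ["a", "b"]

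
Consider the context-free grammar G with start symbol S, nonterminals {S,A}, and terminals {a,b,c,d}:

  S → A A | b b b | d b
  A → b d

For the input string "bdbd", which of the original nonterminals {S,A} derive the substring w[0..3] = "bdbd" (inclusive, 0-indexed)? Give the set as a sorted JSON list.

Convert to CNF:
  S -> A A | T0 X2 | T1 T0
  A -> T0 T1
  T0 -> b
  T1 -> d
  X2 -> T0 T0

CYK fill — only the sub-triangle for w[0..3]:
  T[0,0] 'b' = {T0}  orig:{}
  T[1,1] 'd' = {T1}  orig:{}
  T[2,2] 'b' = {T0}  orig:{}
  T[3,3] 'd' = {T1}  orig:{}
  T[0,1] 'bd' = {A}
  T[1,2] 'db' = {S}
  T[2,3] 'bd' = {A}
  T[0,2] 'bdb' = ∅
  T[1,3] 'dbd' = ∅
  T[0,3] 'bdbd' = {S}

Original NTs in T[0,3] deriving "bdbd": ["S"]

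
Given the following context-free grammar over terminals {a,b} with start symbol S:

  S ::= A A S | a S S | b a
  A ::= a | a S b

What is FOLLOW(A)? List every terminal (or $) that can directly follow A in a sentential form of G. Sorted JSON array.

FIRST iteration:
round 1:
  A via A→a: +{a}
  S via S→A A S: +{a}
  S via S→b a: +{b}
  S: {a,b}  A: {a}
round 2: (stable)
  S: {a,b}  A: {a}

FOLLOW sets:
seed FOLLOW(S) with $
pass 1:
  A→a S b: FOLLOW(S) ⊇ FIRST(b) = {b}; new: +{b}
  S→A A S: FOLLOW(A) ⊇ FIRST(A) = {a}; new: +{a}
  S→A A S: FOLLOW(A) ⊇ FIRST(S) = {a,b}; new: +{b}
  S→a S S: FOLLOW(S) ⊇ FIRST(S) = {a,b}; new: +{a}
  S: {$,a,b}  A: {a,b}
pass 2: (no change)
  S: {$,a,b}  A: {a,b}

FOLLOW(A) = ["a", "b"]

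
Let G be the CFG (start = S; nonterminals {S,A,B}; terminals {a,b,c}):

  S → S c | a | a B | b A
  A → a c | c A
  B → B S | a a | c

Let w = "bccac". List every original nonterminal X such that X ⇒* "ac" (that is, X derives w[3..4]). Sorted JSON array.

Convert to CNF:
  S -> S T1 | T0 B | T2 A | a
  A -> T0 T1 | T1 A
  B -> B S | T0 T0 | c
  T0 -> a
  T1 -> c
  T2 -> b

Fill CYK table bottom-up — only the sub-triangle for w[3..4]:
  cell(3,3) a: {S,T0}  orig:{S}
  cell(4,4) c: {B,T1}  orig:{B}
  cell(3,4) ac: {A,S}

Original NTs in T[3,4] deriving "ac": ["A", "S"]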